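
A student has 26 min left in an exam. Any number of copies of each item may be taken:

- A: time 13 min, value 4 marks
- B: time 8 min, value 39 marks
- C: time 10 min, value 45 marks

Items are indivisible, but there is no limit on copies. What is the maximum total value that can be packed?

123 marks

Best value-per-unit is B at 39/8; filling with it alone gives 3×39 = 117.
Optimal mix: 2×B + 1×C → time 26, value 123.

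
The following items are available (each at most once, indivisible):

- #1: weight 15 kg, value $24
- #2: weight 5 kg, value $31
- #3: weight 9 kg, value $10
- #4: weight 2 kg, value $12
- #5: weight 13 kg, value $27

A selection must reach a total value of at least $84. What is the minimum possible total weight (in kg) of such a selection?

35

Subsets with value ≥ 84, sorted by total weight:
- #1+#2+#4+#5: weight 35, value 94
- #1+#2+#3+#5: weight 42, value 92
- #1+#2+#3+#4+#5: weight 44, value 104
Minimum weight: 35 kg.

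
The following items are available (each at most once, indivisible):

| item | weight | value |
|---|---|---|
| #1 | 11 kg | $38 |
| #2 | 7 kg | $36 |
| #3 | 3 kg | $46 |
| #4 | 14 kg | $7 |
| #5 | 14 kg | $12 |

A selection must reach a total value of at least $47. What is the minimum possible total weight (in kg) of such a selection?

10

Subsets with value ≥ 47, sorted by total weight:
- #2+#3: weight 10, value 82
- #1+#3: weight 14, value 84
Minimum weight: 10 kg.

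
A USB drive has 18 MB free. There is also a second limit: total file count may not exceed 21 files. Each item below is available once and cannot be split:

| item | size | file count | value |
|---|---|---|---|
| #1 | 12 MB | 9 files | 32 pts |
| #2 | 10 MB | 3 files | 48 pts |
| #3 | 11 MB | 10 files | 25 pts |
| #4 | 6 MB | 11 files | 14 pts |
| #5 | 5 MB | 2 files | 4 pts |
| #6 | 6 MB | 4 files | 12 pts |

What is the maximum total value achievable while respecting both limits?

Feasible sets respecting both limits:
- #2+#4: size 16, file count 14, value 62
- #2+#6: size 16, file count 7, value 60
- #2+#5: size 15, file count 5, value 52
Best: 62 pts.

62 pts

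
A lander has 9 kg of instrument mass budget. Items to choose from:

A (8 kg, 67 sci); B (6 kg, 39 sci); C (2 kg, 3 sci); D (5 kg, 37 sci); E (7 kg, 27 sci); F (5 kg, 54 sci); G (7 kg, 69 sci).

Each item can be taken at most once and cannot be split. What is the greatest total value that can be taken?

72 sci

Check high-value combinations within 9 kg:
- C+G: mass 2+7=9, value 3+69=72
- G: mass 7, value 69
- A: mass 8, value 67
- C+F: mass 2+5=7, value 3+54=57
- F: mass 5, value 54
Best: 72 sci.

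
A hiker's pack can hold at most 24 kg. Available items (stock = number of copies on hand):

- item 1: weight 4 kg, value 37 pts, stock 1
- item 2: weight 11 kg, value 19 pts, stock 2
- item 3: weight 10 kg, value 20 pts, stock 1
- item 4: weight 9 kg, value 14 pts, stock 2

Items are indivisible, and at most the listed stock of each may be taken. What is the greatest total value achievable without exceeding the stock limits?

71 pts

Top feasible selections:
- 1×item 1 + 1×item 3 + 1×item 4: weight 23, value 71
- 1×item 1 + 1×item 2 + 1×item 4: weight 24, value 70
Best: 71 pts.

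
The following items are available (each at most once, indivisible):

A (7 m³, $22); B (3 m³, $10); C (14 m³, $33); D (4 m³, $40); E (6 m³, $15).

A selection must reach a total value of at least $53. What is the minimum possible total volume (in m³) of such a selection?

10

Subsets with value ≥ 53, sorted by total volume:
- D+E: volume 10, value 55
- A+D: volume 11, value 62
- B+D+E: volume 13, value 65
Minimum volume: 10 m³.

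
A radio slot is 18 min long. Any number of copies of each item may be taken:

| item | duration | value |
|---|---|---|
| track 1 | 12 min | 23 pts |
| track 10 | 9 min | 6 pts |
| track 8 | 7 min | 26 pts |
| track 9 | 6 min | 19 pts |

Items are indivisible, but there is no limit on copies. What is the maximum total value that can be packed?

Best value-per-unit is track 8 at 26/7; filling with it alone gives 2×26 = 52.
Optimal mix: 3×track 9 → duration 18, value 57.

57 pts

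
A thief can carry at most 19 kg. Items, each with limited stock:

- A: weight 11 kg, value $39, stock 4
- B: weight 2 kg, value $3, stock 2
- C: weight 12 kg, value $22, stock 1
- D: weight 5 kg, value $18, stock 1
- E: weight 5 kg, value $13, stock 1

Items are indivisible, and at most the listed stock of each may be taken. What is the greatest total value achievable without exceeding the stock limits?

Best selections within weight 19 and stock limits:
- 1×A + 1×B + 1×D: weight 18, value 60
- 1×A + 1×D: weight 16, value 57
- 1×A + 1×B + 1×E: weight 18, value 55
Best: $60.

$60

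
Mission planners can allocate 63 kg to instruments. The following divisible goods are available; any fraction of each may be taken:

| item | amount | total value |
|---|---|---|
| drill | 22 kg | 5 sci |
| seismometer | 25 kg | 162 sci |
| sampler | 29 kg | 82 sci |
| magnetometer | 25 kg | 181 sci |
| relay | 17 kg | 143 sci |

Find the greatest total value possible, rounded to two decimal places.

460.08

Take in order of value per unit:
- relay (143/17 per unit): all 17 → value 143, running total 143.00
- magnetometer (181/25 per unit): all 25 → value 181, running total 324.00
- seismometer (162/25 per unit): 21 of 25 → value 21×162/25 = 136.0800, running total 460.08
Total 460.08.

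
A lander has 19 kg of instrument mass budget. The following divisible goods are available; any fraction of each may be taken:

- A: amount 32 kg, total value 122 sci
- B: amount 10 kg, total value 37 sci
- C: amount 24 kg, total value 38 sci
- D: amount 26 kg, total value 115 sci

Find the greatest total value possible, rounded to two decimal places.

Take in order of value per unit:
- D (115/26 per unit): 19 of 26 → value 19×115/26 = 84.0385, running total 84.04
Total 84.04.

84.04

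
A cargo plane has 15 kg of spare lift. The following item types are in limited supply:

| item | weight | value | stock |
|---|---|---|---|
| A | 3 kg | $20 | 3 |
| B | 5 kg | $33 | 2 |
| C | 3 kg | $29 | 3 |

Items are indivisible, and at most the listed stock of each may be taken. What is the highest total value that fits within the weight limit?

$127

Top feasible selections:
- 2×A + 3×C: weight 15, value 127
- 1×B + 3×C: weight 14, value 120
- 3×A + 2×C: weight 15, value 118
- 1×A + 1×B + 2×C: weight 14, value 111
Best: $127.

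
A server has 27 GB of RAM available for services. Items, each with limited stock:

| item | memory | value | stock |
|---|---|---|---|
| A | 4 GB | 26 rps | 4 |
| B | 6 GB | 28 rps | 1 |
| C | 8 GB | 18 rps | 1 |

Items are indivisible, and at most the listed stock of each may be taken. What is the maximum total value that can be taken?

132 rps

Best selections within memory 27 and stock limits:
- 4×A + 1×B: memory 22, value 132
- 3×A + 1×B + 1×C: memory 26, value 124
- 4×A + 1×C: memory 24, value 122
Best: 132 rps.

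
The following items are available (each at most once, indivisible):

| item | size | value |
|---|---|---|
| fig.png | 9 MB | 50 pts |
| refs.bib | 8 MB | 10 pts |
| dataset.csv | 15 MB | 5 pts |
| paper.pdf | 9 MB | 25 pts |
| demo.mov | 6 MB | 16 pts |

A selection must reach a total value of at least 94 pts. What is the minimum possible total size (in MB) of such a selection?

32

Subsets with value ≥ 94, sorted by total size:
- fig.png+refs.bib+paper.pdf+demo.mov: size 32, value 101
- fig.png+dataset.csv+paper.pdf+demo.mov: size 39, value 96
Minimum size: 32 MB.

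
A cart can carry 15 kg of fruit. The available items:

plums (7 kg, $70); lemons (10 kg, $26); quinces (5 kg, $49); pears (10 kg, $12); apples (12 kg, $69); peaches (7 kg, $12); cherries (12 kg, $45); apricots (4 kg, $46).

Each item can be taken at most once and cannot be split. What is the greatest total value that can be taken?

This is a 0/1 knapsack; check combinations near the capacity.
- plums+quinces: weight 7+5=12, value 70+49=119
- plums+apricots: weight 7+4=11, value 70+46=116
- quinces+apricots: weight 5+4=9, value 49+46=95
- plums+peaches: weight 7+7=14, value 70+12=82
Best: $119.

$119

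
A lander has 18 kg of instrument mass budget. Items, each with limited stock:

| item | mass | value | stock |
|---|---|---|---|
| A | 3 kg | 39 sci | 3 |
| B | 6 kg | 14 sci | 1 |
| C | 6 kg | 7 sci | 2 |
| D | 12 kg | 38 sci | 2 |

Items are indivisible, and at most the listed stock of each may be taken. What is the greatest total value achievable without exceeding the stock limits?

Best selections within mass 18 and stock limits:
- 3×A + 1×B: mass 15, value 131
- 3×A + 1×C: mass 15, value 124
- 3×A: mass 9, value 117
Best: 131 sci.

131 sci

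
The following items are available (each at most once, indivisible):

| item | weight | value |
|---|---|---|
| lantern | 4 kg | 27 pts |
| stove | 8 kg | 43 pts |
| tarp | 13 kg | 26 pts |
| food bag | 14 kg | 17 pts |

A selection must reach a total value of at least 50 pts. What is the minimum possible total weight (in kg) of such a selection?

12

Subsets with value ≥ 50, sorted by total weight:
- lantern+stove: weight 12, value 70
- lantern+tarp: weight 17, value 53
- stove+tarp: weight 21, value 69
Minimum weight: 12 kg.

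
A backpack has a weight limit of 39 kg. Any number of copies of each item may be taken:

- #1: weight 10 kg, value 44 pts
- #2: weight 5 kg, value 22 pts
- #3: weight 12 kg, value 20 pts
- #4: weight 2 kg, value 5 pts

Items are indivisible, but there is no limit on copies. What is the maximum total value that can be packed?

164 pts

Best value-per-unit is #1 at 44/10; filling with it alone gives 3×44 = 132.
Optimal mix: 3×#1 + 1×#2 + 2×#4 → weight 39, value 164.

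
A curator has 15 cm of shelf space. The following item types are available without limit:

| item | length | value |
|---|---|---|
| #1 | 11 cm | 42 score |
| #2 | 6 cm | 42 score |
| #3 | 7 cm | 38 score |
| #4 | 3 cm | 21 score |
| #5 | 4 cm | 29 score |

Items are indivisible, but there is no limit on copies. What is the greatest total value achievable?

108 score

Best value-per-unit is #5 at 29/4; filling with it alone gives 3×29 = 87.
Optimal mix: 1×#4 + 3×#5 → length 15, value 108.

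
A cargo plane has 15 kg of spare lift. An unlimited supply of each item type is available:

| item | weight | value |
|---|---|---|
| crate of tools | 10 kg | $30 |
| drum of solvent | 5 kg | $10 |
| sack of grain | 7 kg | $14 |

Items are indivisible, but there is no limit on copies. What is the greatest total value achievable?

$40

Best value-per-unit is crate of tools at 30/10; filling with it alone gives 1×30 = 30.
Optimal mix: 1×crate of tools + 1×drum of solvent → weight 15, value 40.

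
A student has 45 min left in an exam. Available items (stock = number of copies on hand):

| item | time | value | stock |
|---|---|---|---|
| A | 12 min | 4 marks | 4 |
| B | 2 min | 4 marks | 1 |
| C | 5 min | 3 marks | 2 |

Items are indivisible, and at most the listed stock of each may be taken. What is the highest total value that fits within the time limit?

19 marks

Best selections within time 45 and stock limits:
- 3×A + 1×B + 1×C: time 43, value 19
- 2×A + 1×B + 2×C: time 36, value 18
- 3×A + 1×B: time 38, value 16
Best: 19 marks.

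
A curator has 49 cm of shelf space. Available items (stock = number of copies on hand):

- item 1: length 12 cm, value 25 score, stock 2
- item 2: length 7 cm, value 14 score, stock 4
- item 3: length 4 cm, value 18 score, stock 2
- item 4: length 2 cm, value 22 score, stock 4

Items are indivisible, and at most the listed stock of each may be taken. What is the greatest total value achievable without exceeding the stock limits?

191 score

Top feasible selections:
- 1×item 1 + 3×item 2 + 2×item 3 + 4×item 4: length 49, value 191
- 2×item 1 + 1×item 2 + 2×item 3 + 4×item 4: length 47, value 188
Best: 191 score.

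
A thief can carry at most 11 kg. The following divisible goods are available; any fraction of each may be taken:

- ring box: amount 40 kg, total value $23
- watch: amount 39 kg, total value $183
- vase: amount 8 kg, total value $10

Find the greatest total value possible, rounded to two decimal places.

51.62

Take in order of value per unit:
- watch (183/39 per unit): 11 of 39 → value 11×183/39 = 51.6154, running total 51.62
Total 51.62.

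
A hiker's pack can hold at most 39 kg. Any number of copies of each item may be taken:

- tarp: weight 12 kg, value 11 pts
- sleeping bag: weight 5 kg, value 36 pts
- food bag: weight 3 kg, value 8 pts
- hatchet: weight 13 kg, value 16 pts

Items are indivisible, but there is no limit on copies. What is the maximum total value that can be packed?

260 pts

Best value-per-unit is sleeping bag at 36/5; filling with it alone gives 7×36 = 252.
Optimal mix: 7×sleeping bag + 1×food bag → weight 38, value 260.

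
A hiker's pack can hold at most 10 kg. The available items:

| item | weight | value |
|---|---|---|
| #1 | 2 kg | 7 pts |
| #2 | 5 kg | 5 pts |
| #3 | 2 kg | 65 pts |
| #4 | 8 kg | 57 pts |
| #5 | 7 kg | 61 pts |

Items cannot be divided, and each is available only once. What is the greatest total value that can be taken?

126 pts

Check high-value combinations within 10 kg:
- #3+#5: weight 2+7=9, value 65+61=126
- #3+#4: weight 2+8=10, value 65+57=122
- #1+#2+#3: weight 2+5+2=9, value 7+5+65=77
- #1+#3: weight 2+2=4, value 7+65=72
Best: 126 pts.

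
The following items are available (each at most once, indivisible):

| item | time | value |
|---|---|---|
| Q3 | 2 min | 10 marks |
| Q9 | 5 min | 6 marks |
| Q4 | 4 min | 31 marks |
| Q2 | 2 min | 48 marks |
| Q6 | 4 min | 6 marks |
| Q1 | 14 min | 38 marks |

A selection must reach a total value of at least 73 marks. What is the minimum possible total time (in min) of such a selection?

Subsets with value ≥ 73, sorted by total time:
- Q4+Q2: time 6, value 79
- Q3+Q4+Q2: time 8, value 89
- Q4+Q2+Q6: time 10, value 85
- Q9+Q4+Q2: time 11, value 85
Minimum time: 6 min.

6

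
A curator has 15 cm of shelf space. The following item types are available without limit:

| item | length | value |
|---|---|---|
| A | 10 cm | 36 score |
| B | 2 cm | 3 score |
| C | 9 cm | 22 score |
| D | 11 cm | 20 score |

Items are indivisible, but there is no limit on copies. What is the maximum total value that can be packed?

Best value-per-unit is A at 36/10; filling with it alone gives 1×36 = 36.
Optimal mix: 1×A + 2×B → length 14, value 42.

42 score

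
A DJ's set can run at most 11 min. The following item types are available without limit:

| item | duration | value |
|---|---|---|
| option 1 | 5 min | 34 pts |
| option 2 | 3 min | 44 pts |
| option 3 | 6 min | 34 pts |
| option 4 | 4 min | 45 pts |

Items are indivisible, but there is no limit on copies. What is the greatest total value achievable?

Best value-per-unit is option 2 at 44/3; filling with it alone gives 3×44 = 132.
Optimal mix: 1×option 2 + 2×option 4 → duration 11, value 134.

134 pts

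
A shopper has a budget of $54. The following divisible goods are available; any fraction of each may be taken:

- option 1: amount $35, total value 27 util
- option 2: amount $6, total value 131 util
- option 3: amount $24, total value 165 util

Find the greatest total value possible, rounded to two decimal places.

314.51

Take in order of value per unit:
- option 2 (131/6 per unit): all 6 → value 131, running total 131.00
- option 3 (165/24 per unit): all 24 → value 165, running total 296.00
- option 1 (27/35 per unit): 24 of 35 → value 24×27/35 = 18.5143, running total 314.51
Total 314.51.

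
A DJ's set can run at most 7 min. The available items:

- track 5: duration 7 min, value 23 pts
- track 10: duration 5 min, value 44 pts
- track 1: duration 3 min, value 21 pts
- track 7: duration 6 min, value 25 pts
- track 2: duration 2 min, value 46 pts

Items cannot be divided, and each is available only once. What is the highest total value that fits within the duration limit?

90 pts

Check high-value combinations within 7 min:
- track 10+track 2: duration 5+2=7, value 44+46=90
- track 1+track 2: duration 3+2=5, value 21+46=67
- track 2: duration 2, value 46
- track 10: duration 5, value 44
Best: 90 pts.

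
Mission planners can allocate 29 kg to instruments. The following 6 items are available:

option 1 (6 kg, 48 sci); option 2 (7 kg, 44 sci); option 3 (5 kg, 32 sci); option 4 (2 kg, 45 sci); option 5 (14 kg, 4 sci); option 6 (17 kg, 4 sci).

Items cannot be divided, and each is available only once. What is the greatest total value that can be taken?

169 sci

Check high-value combinations within 29 kg:
- option 1+option 2+option 3+option 4: mass 6+7+5+2=20, value 48+44+32+45=169
- option 1+option 2+option 4+option 5: mass 6+7+2+14=29, value 48+44+45+4=141
- option 1+option 2+option 4: mass 6+7+2=15, value 48+44+45=137
- option 1+option 3+option 4+option 5: mass 6+5+2+14=27, value 48+32+45+4=129
- option 1+option 3+option 4: mass 6+5+2=13, value 48+32+45=125
Best: 169 sci.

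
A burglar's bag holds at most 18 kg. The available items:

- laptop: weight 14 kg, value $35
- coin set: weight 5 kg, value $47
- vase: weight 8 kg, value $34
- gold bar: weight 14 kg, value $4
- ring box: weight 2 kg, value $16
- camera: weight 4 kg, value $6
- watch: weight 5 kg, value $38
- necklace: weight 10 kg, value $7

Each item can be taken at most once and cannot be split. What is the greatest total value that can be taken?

$119

This is a 0/1 knapsack; check combinations near the capacity.
- coin set+vase+watch: weight 5+8+5=18, value 47+34+38=119
- coin set+ring box+camera+watch: weight 5+2+4+5=16, value 47+16+6+38=107
- coin set+ring box+watch: weight 5+2+5=12, value 47+16+38=101
- coin set+vase+ring box: weight 5+8+2=15, value 47+34+16=97
Best: $119.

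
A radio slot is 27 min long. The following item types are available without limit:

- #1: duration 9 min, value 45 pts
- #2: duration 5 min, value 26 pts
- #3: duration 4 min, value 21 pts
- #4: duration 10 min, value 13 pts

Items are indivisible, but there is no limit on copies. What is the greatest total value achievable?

141 pts

Best value-per-unit is #3 at 21/4; filling with it alone gives 6×21 = 126.
Optimal mix: 3×#2 + 3×#3 → duration 27, value 141.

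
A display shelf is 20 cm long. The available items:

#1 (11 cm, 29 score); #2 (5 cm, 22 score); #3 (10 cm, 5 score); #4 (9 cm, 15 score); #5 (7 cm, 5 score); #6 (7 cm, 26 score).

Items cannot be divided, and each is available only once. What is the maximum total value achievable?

55 score

This is a 0/1 knapsack; check combinations near the capacity.
- #1+#6: length 11+7=18, value 29+26=55
- #2+#5+#6: length 5+7+7=19, value 22+5+26=53
- #1+#2: length 11+5=16, value 29+22=51
- #2+#6: length 5+7=12, value 22+26=48
- #1+#4: length 11+9=20, value 29+15=44
Best: 55 score.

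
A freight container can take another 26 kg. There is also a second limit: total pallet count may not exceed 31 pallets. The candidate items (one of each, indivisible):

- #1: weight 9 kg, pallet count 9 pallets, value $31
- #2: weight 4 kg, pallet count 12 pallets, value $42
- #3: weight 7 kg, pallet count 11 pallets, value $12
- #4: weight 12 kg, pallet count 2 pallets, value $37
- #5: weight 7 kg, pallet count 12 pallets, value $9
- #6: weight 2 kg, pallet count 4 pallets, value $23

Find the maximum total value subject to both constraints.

Feasible sets respecting both limits:
- #2+#3+#4+#6: weight 25, pallet count 29, value 114
- #2+#4+#5+#6: weight 25, pallet count 30, value 111
- #1+#2+#4: weight 25, pallet count 23, value 110
Best: $114.

$114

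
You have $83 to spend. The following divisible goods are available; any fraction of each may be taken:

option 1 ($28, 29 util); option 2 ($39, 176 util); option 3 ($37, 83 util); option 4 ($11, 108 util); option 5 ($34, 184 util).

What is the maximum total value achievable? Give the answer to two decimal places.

Take in order of value per unit:
- option 4 (108/11 per unit): all 11 → value 108, running total 108.00
- option 5 (184/34 per unit): all 34 → value 184, running total 292.00
- option 2 (176/39 per unit): 38 of 39 → value 38×176/39 = 171.4872, running total 463.49
Total 463.49.

463.49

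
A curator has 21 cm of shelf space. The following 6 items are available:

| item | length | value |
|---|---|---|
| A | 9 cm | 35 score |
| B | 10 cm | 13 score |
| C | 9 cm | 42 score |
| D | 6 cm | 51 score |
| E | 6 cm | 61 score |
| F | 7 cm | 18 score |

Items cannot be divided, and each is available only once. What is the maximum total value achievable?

This is a 0/1 knapsack; check combinations near the capacity.
- C+D+E: length 9+6+6=21, value 42+51+61=154
- A+D+E: length 9+6+6=21, value 35+51+61=147
- D+E+F: length 6+6+7=19, value 51+61+18=130
- D+E: length 6+6=12, value 51+61=112
- C+E: length 9+6=15, value 42+61=103
Best: 154 score.

154 score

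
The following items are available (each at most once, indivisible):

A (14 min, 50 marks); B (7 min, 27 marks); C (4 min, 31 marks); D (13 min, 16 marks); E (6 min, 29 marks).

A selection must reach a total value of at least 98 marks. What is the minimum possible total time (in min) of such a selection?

Subsets with value ≥ 98, sorted by total time:
- A+C+E: time 24, value 110
- A+B+C: time 25, value 108
- A+B+E: time 27, value 106
- B+C+D+E: time 30, value 103
Minimum time: 24 min.

24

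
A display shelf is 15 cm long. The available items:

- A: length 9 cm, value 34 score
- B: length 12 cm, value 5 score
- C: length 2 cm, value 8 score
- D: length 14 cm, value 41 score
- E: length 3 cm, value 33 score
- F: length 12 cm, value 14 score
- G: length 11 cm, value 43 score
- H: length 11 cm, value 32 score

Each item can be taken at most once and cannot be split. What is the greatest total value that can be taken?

Check high-value combinations within 15 cm:
- E+G: length 3+11=14, value 33+43=76
- A+C+E: length 9+2+3=14, value 34+8+33=75
- A+E: length 9+3=12, value 34+33=67
- E+H: length 3+11=14, value 33+32=65
Best: 76 score.

76 score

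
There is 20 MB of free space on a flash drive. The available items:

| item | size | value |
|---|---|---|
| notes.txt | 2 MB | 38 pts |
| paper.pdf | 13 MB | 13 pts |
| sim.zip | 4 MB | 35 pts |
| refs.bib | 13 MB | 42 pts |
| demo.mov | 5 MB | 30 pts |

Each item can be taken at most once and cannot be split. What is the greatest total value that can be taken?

Check high-value combinations within 20 MB:
- notes.txt+sim.zip+refs.bib: size 2+4+13=19, value 38+35+42=115
- notes.txt+refs.bib+demo.mov: size 2+13+5=20, value 38+42+30=110
- notes.txt+sim.zip+demo.mov: size 2+4+5=11, value 38+35+30=103
- notes.txt+paper.pdf+sim.zip: size 2+13+4=19, value 38+13+35=86
- notes.txt+paper.pdf+demo.mov: size 2+13+5=20, value 38+13+30=81
Best: 115 pts.

115 pts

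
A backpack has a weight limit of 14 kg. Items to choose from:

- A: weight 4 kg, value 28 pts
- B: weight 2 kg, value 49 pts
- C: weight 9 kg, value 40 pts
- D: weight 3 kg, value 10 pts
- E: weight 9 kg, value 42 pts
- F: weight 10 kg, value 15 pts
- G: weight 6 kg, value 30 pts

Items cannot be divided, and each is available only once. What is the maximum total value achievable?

This is a 0/1 knapsack; check combinations near the capacity.
- A+B+G: weight 4+2+6=12, value 28+49+30=107
- B+D+E: weight 2+3+9=14, value 49+10+42=101
- B+C+D: weight 2+9+3=14, value 49+40+10=99
- B+E: weight 2+9=11, value 49+42=91
- B+C: weight 2+9=11, value 49+40=89
Best: 107 pts.

107 pts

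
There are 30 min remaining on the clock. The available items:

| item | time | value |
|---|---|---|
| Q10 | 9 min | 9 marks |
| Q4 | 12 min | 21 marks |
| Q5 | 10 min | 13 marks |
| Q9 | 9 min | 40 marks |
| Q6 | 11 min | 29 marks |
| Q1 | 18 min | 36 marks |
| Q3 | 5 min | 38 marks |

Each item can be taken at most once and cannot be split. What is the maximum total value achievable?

This is a 0/1 knapsack; check combinations near the capacity.
- Q9+Q6+Q3: time 9+11+5=25, value 40+29+38=107
- Q4+Q9+Q3: time 12+9+5=26, value 21+40+38=99
- Q5+Q9+Q3: time 10+9+5=24, value 13+40+38=91
- Q4+Q6+Q3: time 12+11+5=28, value 21+29+38=88
- Q10+Q9+Q3: time 9+9+5=23, value 9+40+38=87
Best: 107 marks.

107 marks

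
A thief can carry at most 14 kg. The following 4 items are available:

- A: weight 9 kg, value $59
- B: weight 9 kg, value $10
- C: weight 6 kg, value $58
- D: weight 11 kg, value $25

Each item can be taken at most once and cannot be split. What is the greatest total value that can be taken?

$59

This is a 0/1 knapsack; check combinations near the capacity.
- A: weight 9, value 59
- C: weight 6, value 58
- D: weight 11, value 25
- B: weight 9, value 10
Best: $59.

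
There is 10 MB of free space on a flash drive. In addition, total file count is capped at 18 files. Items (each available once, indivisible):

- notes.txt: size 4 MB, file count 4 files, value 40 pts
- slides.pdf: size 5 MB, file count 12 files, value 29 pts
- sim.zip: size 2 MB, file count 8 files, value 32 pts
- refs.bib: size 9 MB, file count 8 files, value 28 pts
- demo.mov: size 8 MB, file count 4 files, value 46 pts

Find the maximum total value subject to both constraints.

78 pts

Feasible sets respecting both limits:
- sim.zip+demo.mov: size 10, file count 12, value 78
- notes.txt+sim.zip: size 6, file count 12, value 72
- notes.txt+slides.pdf: size 9, file count 16, value 69
- demo.mov: size 8, file count 4, value 46
Best: 78 pts.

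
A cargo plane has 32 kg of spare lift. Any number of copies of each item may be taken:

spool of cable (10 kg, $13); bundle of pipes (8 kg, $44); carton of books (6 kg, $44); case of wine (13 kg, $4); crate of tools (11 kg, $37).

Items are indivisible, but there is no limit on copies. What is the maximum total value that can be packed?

Best value-per-unit is carton of books at 44/6; filling with it alone gives 5×44 = 220.
Optimal mix: 1×bundle of pipes + 4×carton of books → weight 32, value 220.

$220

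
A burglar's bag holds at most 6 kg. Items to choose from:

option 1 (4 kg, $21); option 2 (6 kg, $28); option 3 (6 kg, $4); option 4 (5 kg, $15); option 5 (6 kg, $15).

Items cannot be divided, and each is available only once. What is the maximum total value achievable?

$28

Check high-value combinations within 6 kg:
- option 2: weight 6, value 28
- option 1: weight 4, value 21
- option 4: weight 5, value 15
- option 5: weight 6, value 15
Best: $28.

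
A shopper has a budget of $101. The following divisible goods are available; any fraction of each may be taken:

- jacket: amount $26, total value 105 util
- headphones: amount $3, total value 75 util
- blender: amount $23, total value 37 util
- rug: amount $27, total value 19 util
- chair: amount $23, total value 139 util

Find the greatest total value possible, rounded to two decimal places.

374.30

Take in order of value per unit:
- headphones (75/3 per unit): all 3 → value 75, running total 75.00
- chair (139/23 per unit): all 23 → value 139, running total 214.00
- jacket (105/26 per unit): all 26 → value 105, running total 319.00
- blender (37/23 per unit): all 23 → value 37, running total 356.00
- rug (19/27 per unit): 26 of 27 → value 26×19/27 = 18.2963, running total 374.30
Total 374.30.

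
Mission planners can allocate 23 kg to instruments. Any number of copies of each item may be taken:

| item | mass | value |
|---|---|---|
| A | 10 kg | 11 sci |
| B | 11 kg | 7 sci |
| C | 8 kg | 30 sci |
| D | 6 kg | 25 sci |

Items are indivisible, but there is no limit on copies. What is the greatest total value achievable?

Best value-per-unit is D at 25/6; filling with it alone gives 3×25 = 75.
Optimal mix: 2×C + 1×D → mass 22, value 85.

85 sci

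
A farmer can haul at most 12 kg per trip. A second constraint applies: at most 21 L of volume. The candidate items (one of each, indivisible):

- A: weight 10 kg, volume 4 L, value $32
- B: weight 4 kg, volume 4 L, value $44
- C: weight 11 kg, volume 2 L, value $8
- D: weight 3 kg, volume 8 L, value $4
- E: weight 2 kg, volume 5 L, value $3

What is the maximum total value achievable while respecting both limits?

$51

Feasible sets respecting both limits:
- B+D+E: weight 9, volume 17, value 51
- B+D: weight 7, volume 12, value 48
- B+E: weight 6, volume 9, value 47
- B: weight 4, volume 4, value 44
Best: $51.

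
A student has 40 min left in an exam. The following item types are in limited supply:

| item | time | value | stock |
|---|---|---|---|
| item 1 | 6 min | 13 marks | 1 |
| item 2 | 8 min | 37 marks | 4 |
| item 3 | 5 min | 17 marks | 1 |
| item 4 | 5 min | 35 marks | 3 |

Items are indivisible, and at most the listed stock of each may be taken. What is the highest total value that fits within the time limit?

Best selections within time 40 and stock limits:
- 3×item 2 + 3×item 4: time 39, value 216
- 3×item 2 + 1×item 3 + 2×item 4: time 39, value 198
- 2×item 2 + 1×item 3 + 3×item 4: time 36, value 196
- 1×item 1 + 3×item 2 + 2×item 4: time 40, value 194
Best: 216 marks.

216 marks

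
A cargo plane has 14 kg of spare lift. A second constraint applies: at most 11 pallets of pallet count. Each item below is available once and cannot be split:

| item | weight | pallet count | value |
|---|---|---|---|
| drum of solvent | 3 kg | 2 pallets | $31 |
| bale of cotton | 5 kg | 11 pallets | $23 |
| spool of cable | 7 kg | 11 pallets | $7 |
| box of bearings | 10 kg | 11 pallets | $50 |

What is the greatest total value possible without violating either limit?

$50

Feasible sets respecting both limits:
- box of bearings: weight 10, pallet count 11, value 50
- drum of solvent: weight 3, pallet count 2, value 31
- bale of cotton: weight 5, pallet count 11, value 23
Best: $50.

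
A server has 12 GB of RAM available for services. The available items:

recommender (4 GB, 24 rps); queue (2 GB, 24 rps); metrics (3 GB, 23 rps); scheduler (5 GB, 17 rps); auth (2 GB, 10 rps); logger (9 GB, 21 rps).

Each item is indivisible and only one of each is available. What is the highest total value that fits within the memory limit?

Check high-value combinations within 12 GB:
- recommender+queue+metrics+auth: memory 4+2+3+2=11, value 24+24+23+10=81
- queue+metrics+scheduler+auth: memory 2+3+5+2=12, value 24+23+17+10=74
- recommender+queue+metrics: memory 4+2+3=9, value 24+24+23=71
- recommender+queue+scheduler: memory 4+2+5=11, value 24+24+17=65
- queue+metrics+scheduler: memory 2+3+5=10, value 24+23+17=64
Best: 81 rps.

81 rps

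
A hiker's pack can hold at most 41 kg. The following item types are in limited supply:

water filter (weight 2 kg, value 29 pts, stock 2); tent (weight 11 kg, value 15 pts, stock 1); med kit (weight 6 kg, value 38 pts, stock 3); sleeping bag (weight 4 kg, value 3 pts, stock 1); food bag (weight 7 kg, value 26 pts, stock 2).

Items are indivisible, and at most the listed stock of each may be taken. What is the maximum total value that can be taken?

227 pts

Top feasible selections:
- 2×water filter + 3×med kit + 1×sleeping bag + 2×food bag: weight 40, value 227
- 2×water filter + 3×med kit + 2×food bag: weight 36, value 224
- 2×water filter + 1×tent + 3×med kit + 1×food bag: weight 40, value 213
Best: 227 pts.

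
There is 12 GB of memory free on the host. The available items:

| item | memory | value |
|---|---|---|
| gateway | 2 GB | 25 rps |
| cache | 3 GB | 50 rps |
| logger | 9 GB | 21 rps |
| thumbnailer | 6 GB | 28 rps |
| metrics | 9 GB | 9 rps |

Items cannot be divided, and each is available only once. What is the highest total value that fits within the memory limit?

Check high-value combinations within 12 GB:
- gateway+cache+thumbnailer: memory 2+3+6=11, value 25+50+28=103
- cache+thumbnailer: memory 3+6=9, value 50+28=78
- gateway+cache: memory 2+3=5, value 25+50=75
- cache+logger: memory 3+9=12, value 50+21=71
- cache+metrics: memory 3+9=12, value 50+9=59
Best: 103 rps.

103 rps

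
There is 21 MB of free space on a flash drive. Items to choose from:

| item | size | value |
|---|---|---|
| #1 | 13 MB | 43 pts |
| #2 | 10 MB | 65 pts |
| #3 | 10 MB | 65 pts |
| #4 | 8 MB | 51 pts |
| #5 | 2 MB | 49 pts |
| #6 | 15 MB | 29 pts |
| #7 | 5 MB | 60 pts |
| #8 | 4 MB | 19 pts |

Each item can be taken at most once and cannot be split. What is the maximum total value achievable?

193 pts

Check high-value combinations within 21 MB:
- #2+#5+#7+#8: size 10+2+5+4=21, value 65+49+60+19=193
- #3+#5+#7+#8: size 10+2+5+4=21, value 65+49+60+19=193
- #4+#5+#7+#8: size 8+2+5+4=19, value 51+49+60+19=179
- #2+#5+#7: size 10+2+5=17, value 65+49+60=174
- #3+#5+#7: size 10+2+5=17, value 65+49+60=174
Best: 193 pts.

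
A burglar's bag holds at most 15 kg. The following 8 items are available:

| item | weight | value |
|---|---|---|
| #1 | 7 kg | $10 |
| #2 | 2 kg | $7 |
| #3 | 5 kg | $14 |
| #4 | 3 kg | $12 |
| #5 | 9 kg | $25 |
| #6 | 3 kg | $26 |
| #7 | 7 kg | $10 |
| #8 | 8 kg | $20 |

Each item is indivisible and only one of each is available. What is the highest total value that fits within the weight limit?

$63

Check high-value combinations within 15 kg:
- #4+#5+#6: weight 3+9+3=15, value 12+25+26=63
- #2+#3+#4+#6: weight 2+5+3+3=13, value 7+14+12+26=59
- #2+#5+#6: weight 2+9+3=14, value 7+25+26=58
- #4+#6+#8: weight 3+3+8=14, value 12+26+20=58
Best: $63.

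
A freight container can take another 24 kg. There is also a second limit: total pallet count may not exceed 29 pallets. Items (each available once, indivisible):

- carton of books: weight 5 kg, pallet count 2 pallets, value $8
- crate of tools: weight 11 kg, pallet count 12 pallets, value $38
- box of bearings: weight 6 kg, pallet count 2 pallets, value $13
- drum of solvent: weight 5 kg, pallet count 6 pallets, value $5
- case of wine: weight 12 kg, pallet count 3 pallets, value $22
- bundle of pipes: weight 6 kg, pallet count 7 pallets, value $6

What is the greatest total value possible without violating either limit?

$60

Feasible sets respecting both limits:
- crate of tools+case of wine: weight 23, pallet count 15, value 60
- carton of books+crate of tools+box of bearings: weight 22, pallet count 16, value 59
- crate of tools+box of bearings+bundle of pipes: weight 23, pallet count 21, value 57
- crate of tools+box of bearings+drum of solvent: weight 22, pallet count 20, value 56
Best: $60.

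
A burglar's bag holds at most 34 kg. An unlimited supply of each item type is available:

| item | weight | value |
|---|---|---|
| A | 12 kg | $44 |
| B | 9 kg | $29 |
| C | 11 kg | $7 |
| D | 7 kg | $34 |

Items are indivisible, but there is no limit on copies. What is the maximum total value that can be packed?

$146

Best value-per-unit is D at 34/7; filling with it alone gives 4×34 = 136.
Optimal mix: 1×A + 3×D → weight 33, value 146.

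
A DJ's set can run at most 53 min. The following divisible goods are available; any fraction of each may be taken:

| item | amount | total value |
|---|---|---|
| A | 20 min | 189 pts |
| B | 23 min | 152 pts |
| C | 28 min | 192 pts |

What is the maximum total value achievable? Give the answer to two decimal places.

414.04

Take in order of value per unit:
- A (189/20 per unit): all 20 → value 189, running total 189.00
- C (192/28 per unit): all 28 → value 192, running total 381.00
- B (152/23 per unit): 5 of 23 → value 5×152/23 = 33.0435, running total 414.04
Total 414.04.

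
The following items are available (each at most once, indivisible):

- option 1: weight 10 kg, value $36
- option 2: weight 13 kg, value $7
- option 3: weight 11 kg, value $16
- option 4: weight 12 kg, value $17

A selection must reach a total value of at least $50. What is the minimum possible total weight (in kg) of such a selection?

21

Subsets with value ≥ 50, sorted by total weight:
- option 1+option 3: weight 21, value 52
- option 1+option 4: weight 22, value 53
- option 1+option 3+option 4: weight 33, value 69
Minimum weight: 21 kg.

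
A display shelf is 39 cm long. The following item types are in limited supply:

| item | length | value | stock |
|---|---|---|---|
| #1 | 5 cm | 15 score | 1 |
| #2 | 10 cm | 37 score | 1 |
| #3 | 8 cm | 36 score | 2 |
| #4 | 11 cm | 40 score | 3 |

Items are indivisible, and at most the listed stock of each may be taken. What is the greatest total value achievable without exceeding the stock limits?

Top feasible selections:
- 2×#3 + 2×#4: length 38, value 152
- 1×#2 + 2×#3 + 1×#4: length 37, value 149
Best: 152 score.

152 score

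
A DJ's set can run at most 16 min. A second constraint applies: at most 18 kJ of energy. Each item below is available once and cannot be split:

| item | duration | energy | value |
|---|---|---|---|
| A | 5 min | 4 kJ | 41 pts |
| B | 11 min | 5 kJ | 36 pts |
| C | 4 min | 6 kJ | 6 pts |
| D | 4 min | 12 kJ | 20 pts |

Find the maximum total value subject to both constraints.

Feasible sets respecting both limits:
- A+B: duration 16, energy 9, value 77
- A+D: duration 9, energy 16, value 61
- B+D: duration 15, energy 17, value 56
- A+C: duration 9, energy 10, value 47
Best: 77 pts.

77 pts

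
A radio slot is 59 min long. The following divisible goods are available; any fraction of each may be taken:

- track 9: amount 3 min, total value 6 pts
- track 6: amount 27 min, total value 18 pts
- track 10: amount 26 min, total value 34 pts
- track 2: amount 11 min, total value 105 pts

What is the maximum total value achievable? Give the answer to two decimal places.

Take in order of value per unit:
- track 2 (105/11 per unit): all 11 → value 105, running total 105.00
- track 9 (6/3 per unit): all 3 → value 6, running total 111.00
- track 10 (34/26 per unit): all 26 → value 34, running total 145.00
- track 6 (18/27 per unit): 19 of 27 → value 19×18/27 = 12.6667, running total 157.67
Total 157.67.

157.67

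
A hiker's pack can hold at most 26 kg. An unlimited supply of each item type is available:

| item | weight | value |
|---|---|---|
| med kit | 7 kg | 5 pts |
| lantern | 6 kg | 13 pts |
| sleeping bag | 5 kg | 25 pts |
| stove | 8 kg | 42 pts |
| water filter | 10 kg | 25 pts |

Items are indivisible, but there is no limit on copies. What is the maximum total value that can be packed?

Best value-per-unit is stove at 42/8; filling with it alone gives 3×42 = 126.
Optimal mix: 2×sleeping bag + 2×stove → weight 26, value 134.

134 pts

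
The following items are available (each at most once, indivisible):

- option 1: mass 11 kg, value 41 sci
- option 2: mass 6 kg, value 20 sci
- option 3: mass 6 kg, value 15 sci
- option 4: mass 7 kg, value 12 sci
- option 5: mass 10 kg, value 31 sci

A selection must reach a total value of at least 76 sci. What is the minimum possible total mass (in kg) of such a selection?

Subsets with value ≥ 76, sorted by total mass:
- option 1+option 2+option 3: mass 23, value 76
- option 1+option 2+option 5: mass 27, value 92
Minimum mass: 23 kg.

23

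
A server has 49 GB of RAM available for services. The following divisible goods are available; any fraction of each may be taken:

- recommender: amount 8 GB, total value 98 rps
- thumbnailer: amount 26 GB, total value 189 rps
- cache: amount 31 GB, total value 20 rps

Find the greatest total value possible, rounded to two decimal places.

Take in order of value per unit:
- recommender (98/8 per unit): all 8 → value 98, running total 98.00
- thumbnailer (189/26 per unit): all 26 → value 189, running total 287.00
- cache (20/31 per unit): 15 of 31 → value 15×20/31 = 9.6774, running total 296.68
Total 296.68.

296.68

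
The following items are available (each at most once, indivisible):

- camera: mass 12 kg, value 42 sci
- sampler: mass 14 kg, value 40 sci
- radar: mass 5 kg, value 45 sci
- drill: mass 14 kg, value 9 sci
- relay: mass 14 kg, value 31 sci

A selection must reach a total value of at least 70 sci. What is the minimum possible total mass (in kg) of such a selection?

Subsets with value ≥ 70, sorted by total mass:
- camera+radar: mass 17, value 87
- sampler+radar: mass 19, value 85
- radar+relay: mass 19, value 76
- camera+sampler: mass 26, value 82
Minimum mass: 17 kg.

17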